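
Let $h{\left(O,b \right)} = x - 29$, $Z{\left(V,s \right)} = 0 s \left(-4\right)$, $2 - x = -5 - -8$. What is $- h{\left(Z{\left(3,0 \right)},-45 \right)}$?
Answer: $30$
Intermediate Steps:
$x = -1$ ($x = 2 - \left(-5 - -8\right) = 2 - \left(-5 + 8\right) = 2 - 3 = -1$)
$Z{\left(V,s \right)} = 0$ ($Z{\left(V,s \right)} = 0 \left(-4\right) = 0$)
$h{\left(O,b \right)} = -30$ ($h{\left(O,b \right)} = -1 - 29 = -30$)
$- h{\left(Z{\left(3,0 \right)},-45 \right)} = \left(-1\right) \left(-30\right) = 30$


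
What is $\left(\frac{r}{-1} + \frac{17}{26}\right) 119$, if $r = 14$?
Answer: $- \frac{41293}{26} \approx -1588.2$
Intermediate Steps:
$\left(\frac{r}{-1} + \frac{17}{26}\right) 119 = \left(\frac{14}{-1} + \frac{17}{26}\right) 119 = \left(14 \left(-1\right) + 17 \cdot \frac{1}{26}\right) 119 = \left(-14 + \frac{17}{26}\right) 119 = \left(- \frac{347}{26}\right) 119 = - \frac{41293}{26}$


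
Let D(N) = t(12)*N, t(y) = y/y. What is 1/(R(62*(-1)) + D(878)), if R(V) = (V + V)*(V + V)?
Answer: 1/16254 ≈ 6.1523e-5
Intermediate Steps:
t(y) = 1
R(V) = 4*V**2 (R(V) = (2*V)*(2*V) = 4*V**2)
D(N) = N (D(N) = 1*N = N)
1/(R(62*(-1)) + D(878)) = 1/(4*(62*(-1))**2 + 878) = 1/(4*(-62)**2 + 878) = 1/(4*3844 + 878) = 1/(15376 + 878) = 1/16254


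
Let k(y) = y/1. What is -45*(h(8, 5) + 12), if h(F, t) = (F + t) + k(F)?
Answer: -1485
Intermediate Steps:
k(y) = y (k(y) = y*1 = y)
h(F, t) = t + 2*F (h(F, t) = (F + t) + F = t + 2*F)
-45*(h(8, 5) + 12) = -45*((5 + 2*8) + 12) = -45*((5 + 16) + 12) = -45*(21 + 12) = -45*33 = -1485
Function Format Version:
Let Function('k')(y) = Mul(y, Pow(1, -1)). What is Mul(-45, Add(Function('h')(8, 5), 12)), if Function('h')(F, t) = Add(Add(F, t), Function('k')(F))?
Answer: -1485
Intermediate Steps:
Function('k')(y) = y (Function('k')(y) = Mul(y, 1) = y)
Function('h')(F, t) = Add(t, Mul(2, F)) (Function('h')(F, t) = Add(Add(F, t), F) = Add(t, Mul(2, F)))
Mul(-45, Add(Function('h')(8, 5), 12)) = Mul(-45, Add(Add(5, Mul(2, 8)), 12)) = Mul(-45, Add(Add(5, 16), 12)) = Mul(-45, Add(21, 12)) = Mul(-45, 33) = -1485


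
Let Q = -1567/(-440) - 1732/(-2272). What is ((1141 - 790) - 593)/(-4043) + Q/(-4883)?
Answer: 4546221818/77092388945 ≈ 0.058971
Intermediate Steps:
Q = 16884/3905 (Q = -1567*(-1/440) - 1732*(-1/2272) = 1567/440 + 433/568 = 16884/3905 ≈ 4.3237)
((1141 - 790) - 593)/(-4043) + Q/(-4883) = ((1141 - 790) - 593)/(-4043) + (16884/3905)/(-4883) = (351 - 593)*(-1/4043) + (16884/3905)*(-1/4883) = -242*(-1/4043) - 16884/19068115 = 242/4043 - 16884/19068115 = 4546221818/77092388945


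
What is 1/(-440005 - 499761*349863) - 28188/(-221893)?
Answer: 9267914255589011/72956055696205794 ≈ 0.12703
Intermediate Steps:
1/(-440005 - 499761*349863) - 28188/(-221893) = (1/349863)/(-939766) - 28188*(-1/221893) = -1/939766*1/349863 + 28188/221893 = -1/328789352058 + 28188/221893 = 9267914255589011/72956055696205794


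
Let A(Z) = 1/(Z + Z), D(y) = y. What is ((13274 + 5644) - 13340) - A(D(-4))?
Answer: 44625/8 ≈ 5578.1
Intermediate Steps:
A(Z) = 1/(2*Z)
((13274 + 5644) - 13340) - A(D(-4)) = ((13274 + 5644) - 13340) - 1/(2*(-4)) = (18918 - 13340) - (-1)/(2*4) = 5578 - 1*(-⅛) = 5578 + ⅛ = 44625/8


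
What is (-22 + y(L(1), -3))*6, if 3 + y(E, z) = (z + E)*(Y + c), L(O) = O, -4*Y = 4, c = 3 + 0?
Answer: -174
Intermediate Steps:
c = 3
Y = -1 (Y = -¼*4 = -1)
y(E, z) = -3 + 2*E + 2*z (y(E, z) = -3 + (z + E)*(-1 + 3) = -3 + (E + z)*2 = -3 + (2*E + 2*z) = -3 + 2*E + 2*z)
(-22 + y(L(1), -3))*6 = (-22 + (-3 + 2*1 + 2*(-3)))*6 = (-22 + (-3 + 2 - 6))*6 = (-22 - 7)*6 = -29*6 = -174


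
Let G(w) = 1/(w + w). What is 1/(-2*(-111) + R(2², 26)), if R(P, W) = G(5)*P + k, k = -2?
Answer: 5/1102 ≈ 0.0045372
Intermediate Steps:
G(w) = 1/(2*w)
R(P, W) = -2 + P/10 (R(P, W) = ((½)/5)*P - 2 = ((½)*(⅕))*P - 2 = P/10 - 2 = -2 + P/10)
1/(-2*(-111) + R(2², 26)) = 1/(-2*(-111) + (-2 + (⅒)*2²)) = 1/(222 + (-2 + (⅒)*4)) = 1/(222 + (-2 + ⅖)) = 1/(222 - 8/5) = 1/(1102/5) = 5/1102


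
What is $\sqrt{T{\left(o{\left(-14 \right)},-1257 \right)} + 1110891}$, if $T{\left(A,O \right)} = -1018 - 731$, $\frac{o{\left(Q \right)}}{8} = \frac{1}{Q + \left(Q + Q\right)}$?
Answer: $3 \sqrt{123238} \approx 1053.2$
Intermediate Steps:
$o{\left(Q \right)} = \frac{8}{3 Q}$ ($o{\left(Q \right)} = \frac{8}{Q + \left(Q + Q\right)} = \frac{8}{Q + 2 Q} = \frac{8}{3 Q}$)
$T{\left(A,O \right)} = -1749$ ($T{\left(A,O \right)} = -1018 - 731 = -1749$)
$\sqrt{T{\left(o{\left(-14 \right)},-1257 \right)} + 1110891} = \sqrt{-1749 + 1110891} = \sqrt{1109142} = 3 \sqrt{123238}$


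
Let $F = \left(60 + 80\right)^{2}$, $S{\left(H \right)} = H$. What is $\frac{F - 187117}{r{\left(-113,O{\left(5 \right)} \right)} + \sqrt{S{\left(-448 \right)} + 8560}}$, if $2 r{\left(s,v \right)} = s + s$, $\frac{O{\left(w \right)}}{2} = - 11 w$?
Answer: $\frac{18929421}{4657} + \frac{8710884 \sqrt{3}}{4657} \approx 7304.5$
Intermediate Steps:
$O{\left(w \right)} = - 22 w$ ($O{\left(w \right)} = 2 \left(- 11 w\right) = - 22 w$)
$r{\left(s,v \right)} = s$ ($r{\left(s,v \right)} = \frac{s + s}{2} = \frac{2 s}{2} = s$)
$F = 19600$ ($F = 140^{2} = 19600$)
$\frac{F - 187117}{r{\left(-113,O{\left(5 \right)} \right)} + \sqrt{S{\left(-448 \right)} + 8560}} = \frac{19600 - 187117}{-113 + \sqrt{-448 + 8560}} = - \frac{167517}{-113 + \sqrt{8112}} = - \frac{167517}{-113 + 52 \sqrt{3}}$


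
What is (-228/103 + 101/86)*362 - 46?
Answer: -1869839/4429 ≈ -422.18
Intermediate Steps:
(-228/103 + 101/86)*362 - 46 = -9205/8858*362 - 46 = -1666105/4429 - 46 = -1869839/4429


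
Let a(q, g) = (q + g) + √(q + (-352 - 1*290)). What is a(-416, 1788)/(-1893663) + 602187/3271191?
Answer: 378617055643/2064844454211 - 23*I*√2/1893663 ≈ 0.18336 - 1.7177e-5*I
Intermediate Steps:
a(q, g) = g + q + √(-642 + q) (a(q, g) = (g + q) + √(q + (-352 - 290)) = (g + q) + √(q - 642) = (g + q) + √(-642 + q) = g + q + √(-642 + q))
a(-416, 1788)/(-1893663) + 602187/3271191 = (1788 - 416 + √(-642 - 416))/(-1893663) + 602187/3271191 = (1788 - 416 + √(-1058))*(-1/1893663) + 602187*(1/3271191) = (1788 - 416 + 23*I*√2)*(-1/1893663) + 200729/1090397 = (1372 + 23*I*√2)*(-1/1893663) + 200729/1090397 = (-1372/1893663 - 23*I*√2/1893663) + 200729/1090397 = 378617055643/2064844454211 - 23*I*√2/1893663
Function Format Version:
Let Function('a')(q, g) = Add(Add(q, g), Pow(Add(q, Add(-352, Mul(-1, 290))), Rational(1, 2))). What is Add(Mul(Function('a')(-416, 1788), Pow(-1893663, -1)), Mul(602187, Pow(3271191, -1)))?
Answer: Add(Rational(378617055643, 2064844454211), Mul(Rational(-23, 1893663), I, Pow(2, Rational(1, 2)))) ≈ Add(0.18336, Mul(-1.7177e-5, I))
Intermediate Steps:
Function('a')(q, g) = Add(g, q, Pow(Add(-642, q), Rational(1, 2))) (Function('a')(q, g) = Add(Add(g, q), Pow(Add(q, Add(-352, -290)), Rational(1, 2))) = Add(Add(g, q), Pow(Add(q, -642), Rational(1, 2))) = Add(Add(g, q), Pow(Add(-642, q), Rational(1, 2))) = Add(g, q, Pow(Add(-642, q), Rational(1, 2))))
Add(Mul(Function('a')(-416, 1788), Pow(-1893663, -1)), Mul(602187, Pow(3271191, -1))) = Add(Mul(Add(1788, -416, Pow(Add(-642, -416), Rational(1, 2))), Pow(-1893663, -1)), Mul(602187, Pow(3271191, -1))) = Add(Mul(Add(1788, -416, Pow(-1058, Rational(1, 2))), Rational(-1, 1893663)), Mul(602187, Rational(1, 3271191))) = Add(Mul(Add(1788, -416, Mul(23, I, Pow(2, Rational(1, 2)))), Rational(-1, 1893663)), Rational(200729, 1090397)) = Add(Mul(Add(1372, Mul(23, I, Pow(2, Rational(1, 2)))), Rational(-1, 1893663)), Rational(200729, 1090397)) = Add(Add(Rational(-1372, 1893663), Mul(Rational(-23, 1893663), I, Pow(2, Rational(1, 2)))), Rational(200729, 1090397)) = Add(Rational(378617055643, 2064844454211), Mul(Rational(-23, 1893663), I, Pow(2, Rational(1, 2))))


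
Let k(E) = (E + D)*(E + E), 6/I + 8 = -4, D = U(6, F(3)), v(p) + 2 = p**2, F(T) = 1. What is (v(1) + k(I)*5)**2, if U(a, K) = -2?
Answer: 529/4 ≈ 132.25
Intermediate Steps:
v(p) = -2 + p**2
D = -2
I = -1/2 (I = 6/(-8 - 4) = 6/(-12) = 6*(-1/12) = -1/2 ≈ -0.50000)
k(E) = 2*E*(-2 + E) (k(E) = (E - 2)*(E + E) = (-2 + E)*(2*E) = 2*E*(-2 + E))
(v(1) + k(I)*5)**2 = ((-2 + 1**2) + (2*(-1/2)*(-2 - 1/2))*5)**2 = ((-2 + 1) + (2*(-1/2)*(-5/2))*5)**2 = (-1 + (5/2)*5)**2 = (-1 + 25/2)**2 = (23/2)**2 = 529/4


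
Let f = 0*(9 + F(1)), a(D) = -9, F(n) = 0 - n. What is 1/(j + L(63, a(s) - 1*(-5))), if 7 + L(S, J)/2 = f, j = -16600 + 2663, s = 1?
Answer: -1/13951 ≈ -7.1679e-5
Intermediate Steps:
F(n) = -n
j = -13937
f = 0 (f = 0*(9 - 1*1) = 0*(9 - 1) = 0*8 = 0)
L(S, J) = -14 (L(S, J) = -14 + 2*0 = -14 + 0 = -14)
1/(j + L(63, a(s) - 1*(-5))) = 1/(-13937 - 14) = 1/(-13951) = -1/13951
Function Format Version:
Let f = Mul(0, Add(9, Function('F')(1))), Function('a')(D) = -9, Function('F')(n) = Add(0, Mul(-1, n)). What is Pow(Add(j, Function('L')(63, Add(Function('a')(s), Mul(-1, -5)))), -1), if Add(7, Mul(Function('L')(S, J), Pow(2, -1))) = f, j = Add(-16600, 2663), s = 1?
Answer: Rational(-1, 13951) ≈ -7.1679e-5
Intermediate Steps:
Function('F')(n) = Mul(-1, n)
j = -13937
f = 0 (f = Mul(0, Add(9, Mul(-1, 1))) = Mul(0, Add(9, -1)) = Mul(0, 8) = 0)
Function('L')(S, J) = -14 (Function('L')(S, J) = Add(-14, Mul(2, 0)) = Add(-14, 0) = -14)
Pow(Add(j, Function('L')(63, Add(Function('a')(s), Mul(-1, -5)))), -1) = Pow(Add(-13937, -14), -1) = Pow(-13951, -1) = Rational(-1, 13951)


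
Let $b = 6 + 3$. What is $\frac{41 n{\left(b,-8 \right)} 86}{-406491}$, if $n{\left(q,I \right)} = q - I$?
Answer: $- \frac{59942}{406491} \approx -0.14746$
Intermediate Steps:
$b = 9$
$\frac{41 n{\left(b,-8 \right)} 86}{-406491} = \frac{41 \left(9 - -8\right) 86}{-406491} = 41 \left(9 + 8\right) 86 \left(- \frac{1}{406491}\right) = 41 \cdot 17 \cdot 86 \left(- \frac{1}{406491}\right) = 697 \cdot 86 \left(- \frac{1}{406491}\right) = 59942 \left(- \frac{1}{406491}\right) = - \frac{59942}{406491}$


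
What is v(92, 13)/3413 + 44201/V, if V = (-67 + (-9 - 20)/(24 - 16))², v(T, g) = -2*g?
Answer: 9646612982/1089514925 ≈ 8.8540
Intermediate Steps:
V = 319225/64 (V = (-67 - 29/8)² = (-565/8)² = 319225/64 ≈ 4987.9)
v(92, 13)/3413 + 44201/V = -2*13/3413 + 44201/(319225/64) = -26*1/3413 + 44201*(64/319225) = -26/3413 + 2828864/319225 = 9646612982/1089514925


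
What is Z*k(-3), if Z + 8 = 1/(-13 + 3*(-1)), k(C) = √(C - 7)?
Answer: -129*I*√10/16 ≈ -25.496*I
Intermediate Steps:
k(C) = √(-7 + C)
Z = -129/16 (Z = -8 + 1/(-13 + 3*(-1)) = -8 + 1/(-13 - 3) = -8 + 1/(-16) = -8 - 1/16 = -129/16 ≈ -8.0625)
Z*k(-3) = -129*√(-7 - 3)/16 = -129*I*√10/16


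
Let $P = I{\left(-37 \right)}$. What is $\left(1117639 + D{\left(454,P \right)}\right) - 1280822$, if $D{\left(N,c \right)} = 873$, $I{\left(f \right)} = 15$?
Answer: $-162310$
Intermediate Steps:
$P = 15$
$\left(1117639 + D{\left(454,P \right)}\right) - 1280822 = \left(1117639 + 873\right) - 1280822 = 1118512 - 1280822 = -162310$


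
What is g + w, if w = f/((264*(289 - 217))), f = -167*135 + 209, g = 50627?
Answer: 15035870/297 ≈ 50626.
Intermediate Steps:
f = -22336 (f = -22545 + 209 = -22336)
w = -349/297 (w = -22336*1/(264*(289 - 217)) = -22336/(264*72) = -22336/19008 = -22336*1/19008 = -349/297 ≈ -1.1751)
g + w = 50627 - 349/297 = 15035870/297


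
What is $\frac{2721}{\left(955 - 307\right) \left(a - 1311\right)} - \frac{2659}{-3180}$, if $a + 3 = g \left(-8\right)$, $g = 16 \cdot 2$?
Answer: $\frac{14980597}{17973360} \approx 0.83349$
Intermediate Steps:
$g = 32$
$a = -259$ ($a = -3 + 32 \left(-8\right) = -3 - 256 = -259$)
$\frac{2721}{\left(955 - 307\right) \left(a - 1311\right)} - \frac{2659}{-3180} = \frac{2721}{\left(955 - 307\right) \left(-259 - 1311\right)} - \frac{2659}{-3180} = \frac{2721}{648 \left(-1570\right)} - - \frac{2659}{3180} = \frac{2721}{-1017360} + \frac{2659}{3180} = 2721 \left(- \frac{1}{1017360}\right) + \frac{2659}{3180} = - \frac{907}{339120} + \frac{2659}{3180} = \frac{14980597}{17973360}$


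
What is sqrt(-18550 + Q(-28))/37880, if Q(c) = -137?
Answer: I*sqrt(18687)/37880 ≈ 0.0036088*I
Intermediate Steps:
sqrt(-18550 + Q(-28))/37880 = sqrt(-18550 - 137)/37880 = sqrt(-18687)*(1/37880) = (I*sqrt(18687))*(1/37880) = I*sqrt(18687)/37880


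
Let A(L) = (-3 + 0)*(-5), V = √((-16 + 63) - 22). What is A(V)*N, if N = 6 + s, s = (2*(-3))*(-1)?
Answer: 180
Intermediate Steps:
s = 6 (s = -6*(-1) = 6)
N = 12 (N = 6 + 6 = 12)
V = 5 (V = √(47 - 22) = √25 = 5)
A(L) = 15 (A(L) = -3*(-5) = 15)
A(V)*N = 15*12 = 180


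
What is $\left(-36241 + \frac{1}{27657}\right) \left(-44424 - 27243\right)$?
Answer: $\frac{7981452946568}{3073} \approx 2.5973 \cdot 10^{9}$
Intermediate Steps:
$\left(-36241 + \frac{1}{27657}\right) \left(-44424 - 27243\right) = \left(-36241 + \frac{1}{27657}\right) \left(-71667\right) = \left(- \frac{1002317336}{27657}\right) \left(-71667\right) = \frac{7981452946568}{3073}$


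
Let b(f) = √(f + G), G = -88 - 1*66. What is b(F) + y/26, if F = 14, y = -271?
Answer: -271/26 + 2*I*√35 ≈ -10.423 + 11.832*I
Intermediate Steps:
G = -154 (G = -88 - 66 = -154)
b(f) = √(-154 + f) (b(f) = √(f - 154) = √(-154 + f))
b(F) + y/26 = √(-154 + 14) - 271/26 = √(-140) - 271*1/26 = 2*I*√35 - 271/26 = -271/26 + 2*I*√35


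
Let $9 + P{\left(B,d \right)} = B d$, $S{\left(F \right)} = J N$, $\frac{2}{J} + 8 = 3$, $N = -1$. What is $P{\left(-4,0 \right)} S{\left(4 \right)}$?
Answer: $- \frac{18}{5} \approx -3.6$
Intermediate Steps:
$J = - \frac{2}{5}$ ($J = \frac{2}{-8 + 3} = \frac{2}{-5} = 2 \left(- \frac{1}{5}\right) = - \frac{2}{5} \approx -0.4$)
$S{\left(F \right)} = \frac{2}{5}$ ($S{\left(F \right)} = \left(- \frac{2}{5}\right) \left(-1\right) = \frac{2}{5}$)
$P{\left(B,d \right)} = -9 + B d$
$P{\left(-4,0 \right)} S{\left(4 \right)} = \left(-9 - 0\right) \frac{2}{5} = \left(-9 + 0\right) \frac{2}{5} = \left(-9\right) \frac{2}{5} = - \frac{18}{5}$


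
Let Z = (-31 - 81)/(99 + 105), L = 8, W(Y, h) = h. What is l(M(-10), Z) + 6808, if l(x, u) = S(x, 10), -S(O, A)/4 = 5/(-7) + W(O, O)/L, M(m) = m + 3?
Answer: 95401/14 ≈ 6814.4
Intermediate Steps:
M(m) = 3 + m
S(O, A) = 20/7 - O/2 (S(O, A) = -4*(5/(-7) + O/8) = -4*(5*(-⅐) + O*(⅛)) = -4*(-5/7 + O/8) = 20/7 - O/2)
Z = -28/51 (Z = -112/204 = -112*1/204 = -28/51 ≈ -0.54902)
l(x, u) = 20/7 - x/2
l(M(-10), Z) + 6808 = (20/7 - (3 - 10)/2) + 6808 = (20/7 - ½*(-7)) + 6808 = (20/7 + 7/2) + 6808 = 89/14 + 6808 = 95401/14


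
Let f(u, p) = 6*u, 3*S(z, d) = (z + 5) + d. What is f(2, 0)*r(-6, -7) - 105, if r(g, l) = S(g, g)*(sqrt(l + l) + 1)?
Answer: -133 - 28*I*sqrt(14) ≈ -133.0 - 104.77*I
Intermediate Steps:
S(z, d) = 5/3 + d/3 + z/3 (S(z, d) = ((z + 5) + d)/3 = ((5 + z) + d)/3 = (5 + d + z)/3 = 5/3 + d/3 + z/3)
r(g, l) = (1 + sqrt(2)*sqrt(l))*(5/3 + 2*g/3) (r(g, l) = (5/3 + g/3 + g/3)*(sqrt(l + l) + 1) = (5/3 + 2*g/3)*(sqrt(2*l) + 1) = (5/3 + 2*g/3)*(sqrt(2)*sqrt(l) + 1) = (5/3 + 2*g/3)*(1 + sqrt(2)*sqrt(l)) = (1 + sqrt(2)*sqrt(l))*(5/3 + 2*g/3))
f(2, 0)*r(-6, -7) - 105 = (6*2)*((1 + sqrt(2)*sqrt(-7))*(5 + 2*(-6))/3) - 105 = 12*((1 + sqrt(2)*(I*sqrt(7)))*(5 - 12)/3) - 105 = 12*((1/3)*(1 + I*sqrt(14))*(-7)) - 105 = 12*(-7/3 - 7*I*sqrt(14)/3) - 105 = (-28 - 28*I*sqrt(14)) - 105 = -133 - 28*I*sqrt(14)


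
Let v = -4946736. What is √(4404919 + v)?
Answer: I*√541817 ≈ 736.08*I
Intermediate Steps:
√(4404919 + v) = √(4404919 - 4946736) = √(-541817) = I*√541817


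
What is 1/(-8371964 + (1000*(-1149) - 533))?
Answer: -1/9521497 ≈ -1.0503e-7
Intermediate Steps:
1/(-8371964 + (1000*(-1149) - 533)) = 1/(-8371964 + (-1149000 - 533)) = 1/(-8371964 - 1149533) = 1/(-9521497) = -1/9521497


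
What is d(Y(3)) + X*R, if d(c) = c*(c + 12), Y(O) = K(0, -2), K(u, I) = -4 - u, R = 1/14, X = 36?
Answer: -206/7 ≈ -29.429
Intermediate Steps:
R = 1/14 ≈ 0.071429
Y(O) = -4 (Y(O) = -4 - 1*0 = -4 + 0 = -4)
d(c) = c*(12 + c)
d(Y(3)) + X*R = -4*(12 - 4) + 36*(1/14) = -4*8 + 18/7 = -32 + 18/7 = -206/7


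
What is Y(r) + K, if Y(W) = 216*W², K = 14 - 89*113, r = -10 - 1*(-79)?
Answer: 1018333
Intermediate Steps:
r = 69 (r = -10 + 79 = 69)
K = -10043 (K = 14 - 10057 = -10043)
Y(r) + K = 216*69² - 10043 = 216*4761 - 10043 = 1028376 - 10043 = 1018333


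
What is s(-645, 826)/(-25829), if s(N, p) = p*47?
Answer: -38822/25829 ≈ -1.5030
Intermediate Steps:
s(N, p) = 47*p
s(-645, 826)/(-25829) = (47*826)/(-25829) = 38822*(-1/25829) = -38822/25829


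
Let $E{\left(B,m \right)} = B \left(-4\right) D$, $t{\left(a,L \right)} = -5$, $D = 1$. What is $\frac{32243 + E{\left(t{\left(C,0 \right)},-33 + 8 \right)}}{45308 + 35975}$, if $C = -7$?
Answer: $\frac{32263}{81283} \approx 0.39692$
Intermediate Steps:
$E{\left(B,m \right)} = - 4 B$ ($E{\left(B,m \right)} = B \left(-4\right) 1 = - 4 B 1 = - 4 B$)
$\frac{32243 + E{\left(t{\left(C,0 \right)},-33 + 8 \right)}}{45308 + 35975} = \frac{32243 - -20}{45308 + 35975} = \frac{32243 + 20}{81283} = 32263 \cdot \frac{1}{81283} = \frac{32263}{81283}$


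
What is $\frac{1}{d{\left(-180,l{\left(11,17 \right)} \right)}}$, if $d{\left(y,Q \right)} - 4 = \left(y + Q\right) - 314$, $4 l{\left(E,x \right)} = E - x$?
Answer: $- \frac{2}{983} \approx -0.0020346$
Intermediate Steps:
$l{\left(E,x \right)} = - \frac{x}{4} + \frac{E}{4}$ ($l{\left(E,x \right)} = \frac{E - x}{4} = - \frac{x}{4} + \frac{E}{4}$)
$d{\left(y,Q \right)} = -310 + Q + y$ ($d{\left(y,Q \right)} = 4 - \left(314 - Q - y\right) = 4 + \left(-314 + Q + y\right) = -310 + Q + y$)
$\frac{1}{d{\left(-180,l{\left(11,17 \right)} \right)}} = \frac{1}{-310 + \left(\left(- \frac{1}{4}\right) 17 + \frac{1}{4} \cdot 11\right) - 180} = \frac{1}{-310 + \left(- \frac{17}{4} + \frac{11}{4}\right) - 180} = \frac{1}{-310 - \frac{3}{2} - 180} = \frac{1}{- \frac{983}{2}} = - \frac{2}{983}$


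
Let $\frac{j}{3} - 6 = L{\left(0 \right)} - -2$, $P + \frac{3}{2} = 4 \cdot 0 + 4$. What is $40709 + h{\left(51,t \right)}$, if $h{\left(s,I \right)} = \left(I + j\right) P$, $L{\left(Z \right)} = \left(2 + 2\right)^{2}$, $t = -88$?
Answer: $40669$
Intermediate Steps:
$P = \frac{5}{2}$ ($P = - \frac{3}{2} + \left(4 \cdot 0 + 4\right) = - \frac{3}{2} + \left(0 + 4\right) = - \frac{3}{2} + 4 = \frac{5}{2} \approx 2.5$)
$L{\left(Z \right)} = 16$ ($L{\left(Z \right)} = 4^{2} = 16$)
$j = 72$ ($j = 18 + 3 \left(16 - -2\right) = 18 + 3 \left(16 + 2\right) = 18 + 3 \cdot 18 = 18 + 54 = 72$)
$h{\left(s,I \right)} = 180 + \frac{5 I}{2}$ ($h{\left(s,I \right)} = \left(I + 72\right) \frac{5}{2} = \left(72 + I\right) \frac{5}{2} = 180 + \frac{5 I}{2}$)
$40709 + h{\left(51,t \right)} = 40709 + \left(180 + \frac{5}{2} \left(-88\right)\right) = 40709 + \left(180 - 220\right) = 40709 - 40 = 40669$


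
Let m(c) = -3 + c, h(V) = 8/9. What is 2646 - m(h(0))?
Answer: 23833/9 ≈ 2648.1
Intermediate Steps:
h(V) = 8/9 (h(V) = 8*(⅑) = 8/9)
2646 - m(h(0)) = 2646 - (-3 + 8/9) = 2646 - 1*(-19/9) = 2646 + 19/9 = 23833/9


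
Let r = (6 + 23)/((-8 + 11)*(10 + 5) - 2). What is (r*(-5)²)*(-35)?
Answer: -25375/43 ≈ -590.12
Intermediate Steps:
r = 29/43 (r = 29/(3*15 - 2) = 29/(45 - 2) = 29/43 ≈ 0.67442)
(r*(-5)²)*(-35) = ((29/43)*(-5)²)*(-35) = ((29/43)*25)*(-35) = (725/43)*(-35) = -25375/43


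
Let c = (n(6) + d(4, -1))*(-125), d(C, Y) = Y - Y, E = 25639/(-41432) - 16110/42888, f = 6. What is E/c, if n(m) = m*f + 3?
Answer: 73628123/360940047000 ≈ 0.00020399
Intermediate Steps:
E = -73628123/74038984 (E = 25639*(-1/41432) - 16110*1/42888 = -25639/41432 - 2685/7148 = -73628123/74038984 ≈ -0.99445)
d(C, Y) = 0
n(m) = 3 + 6*m (n(m) = m*6 + 3 = 6*m + 3 = 3 + 6*m)
c = -4875 (c = ((3 + 6*6) + 0)*(-125) = ((3 + 36) + 0)*(-125) = (39 + 0)*(-125) = 39*(-125) = -4875)
E/c = -73628123/74038984/(-4875) = -73628123/74038984*(-1/4875) = 73628123/360940047000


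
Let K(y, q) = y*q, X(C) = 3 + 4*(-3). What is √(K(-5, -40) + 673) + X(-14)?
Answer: -9 + 3*√97 ≈ 20.547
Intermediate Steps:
X(C) = -9 (X(C) = 3 - 12 = -9)
K(y, q) = q*y
√(K(-5, -40) + 673) + X(-14) = √(-40*(-5) + 673) - 9 = √(200 + 673) - 9 = √873 - 9 = 3*√97 - 9 = -9 + 3*√97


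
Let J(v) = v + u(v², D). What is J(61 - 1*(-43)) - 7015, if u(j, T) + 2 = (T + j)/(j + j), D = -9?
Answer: -149531209/21632 ≈ -6912.5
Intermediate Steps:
u(j, T) = -2 + (T + j)/(2*j) (u(j, T) = -2 + (T + j)/(j + j) = -2 + (T + j)/((2*j)) = -2 + (T + j)*(1/(2*j)) = -2 + (T + j)/(2*j))
J(v) = v + (-9 - 3*v²)/(2*v²) (J(v) = v + (-9 - 3*v²)/(2*(v²)) = v + (-9 - 3*v²)/(2*v²))
J(61 - 1*(-43)) - 7015 = (-3/2 + (61 - 1*(-43)) - 9/(2*(61 - 1*(-43))²)) - 7015 = (-3/2 + (61 + 43) - 9/(2*(61 + 43)²)) - 7015 = (-3/2 + 104 - 9/2/104²) - 7015 = (-3/2 + 104 - 9/2*1/10816) - 7015 = (-3/2 + 104 - 9/21632) - 7015 = 2217271/21632 - 7015 = -149531209/21632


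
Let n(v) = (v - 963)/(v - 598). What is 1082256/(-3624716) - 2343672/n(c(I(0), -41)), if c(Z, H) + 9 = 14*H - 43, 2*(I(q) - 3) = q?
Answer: -2599514921454708/1439918431 ≈ -1.8053e+6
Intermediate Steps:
I(q) = 3 + q/2
c(Z, H) = -52 + 14*H (c(Z, H) = -9 + (14*H - 43) = -9 + (-43 + 14*H) = -52 + 14*H)
n(v) = (-963 + v)/(-598 + v)
1082256/(-3624716) - 2343672/n(c(I(0), -41)) = 1082256/(-3624716) - 2343672*(-598 + (-52 + 14*(-41)))/(-963 + (-52 + 14*(-41))) = 1082256*(-1/3624716) - 2343672*(-598 + (-52 - 574))/(-963 + (-52 - 574)) = -270564/906179 - 2343672*(-598 - 626)/(-963 - 626) = -270564/906179 - 2343672/(-1589/(-1224)) = -270564/906179 - 2343672/((-1/1224*(-1589))) = -270564/906179 - 2343672/1589/1224 = -270564/906179 - 2343672*1224/1589 = -270564/906179 - 2868654528/1589 = -2599514921454708/1439918431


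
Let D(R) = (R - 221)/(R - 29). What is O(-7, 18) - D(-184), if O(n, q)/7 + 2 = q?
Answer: 7817/71 ≈ 110.10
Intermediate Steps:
D(R) = (-221 + R)/(-29 + R)
O(n, q) = -14 + 7*q
O(-7, 18) - D(-184) = (-14 + 7*18) - (-221 - 184)/(-29 - 184) = (-14 + 126) - (-405)/(-213) = 112 - (-1)*(-405)/213 = 112 - 1*135/71 = 112 - 135/71 = 7817/71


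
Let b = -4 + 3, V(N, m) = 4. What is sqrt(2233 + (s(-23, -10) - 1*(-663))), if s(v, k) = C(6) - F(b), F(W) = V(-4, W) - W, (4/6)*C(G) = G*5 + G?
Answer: sqrt(2945) ≈ 54.268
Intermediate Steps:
C(G) = 9*G (C(G) = 3*(G*5 + G)/2 = 3*(5*G + G)/2 = 3*(6*G)/2 = 9*G)
b = -1
F(W) = 4 - W
s(v, k) = 49 (s(v, k) = 9*6 - (4 - 1*(-1)) = 54 - (4 + 1) = 54 - 1*5 = 54 - 5 = 49)
sqrt(2233 + (s(-23, -10) - 1*(-663))) = sqrt(2233 + (49 - 1*(-663))) = sqrt(2233 + (49 + 663)) = sqrt(2233 + 712) = sqrt(2945)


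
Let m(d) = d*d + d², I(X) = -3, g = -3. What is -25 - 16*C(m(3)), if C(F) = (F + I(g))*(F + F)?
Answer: -8665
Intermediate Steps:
m(d) = 2*d² (m(d) = d² + d² = 2*d²)
C(F) = 2*F*(-3 + F) (C(F) = (F - 3)*(F + F) = (-3 + F)*(2*F) = 2*F*(-3 + F))
-25 - 16*C(m(3)) = -25 - 32*2*3²*(-3 + 2*3²) = -25 - 32*2*9*(-3 + 2*9) = -25 - 32*18*(-3 + 18) = -25 - 32*18*15 = -25 - 16*540 = -25 - 8640 = -8665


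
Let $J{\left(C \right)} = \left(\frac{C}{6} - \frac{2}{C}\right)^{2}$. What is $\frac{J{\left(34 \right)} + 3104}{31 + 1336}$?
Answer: $\frac{8155300}{3555567} \approx 2.2937$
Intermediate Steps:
$J{\left(C \right)} = \left(- \frac{2}{C} + \frac{C}{6}\right)^{2}$ ($J{\left(C \right)} = \left(C \frac{1}{6} - \frac{2}{C}\right)^{2} = \left(\frac{C}{6} - \frac{2}{C}\right)^{2} = \left(- \frac{2}{C} + \frac{C}{6}\right)^{2}$)
$\frac{J{\left(34 \right)} + 3104}{31 + 1336} = \frac{\frac{\left(-12 + 34^{2}\right)^{2}}{36 \cdot 1156} + 3104}{31 + 1336} = \frac{\frac{1}{36} \cdot \frac{1}{1156} \left(-12 + 1156\right)^{2} + 3104}{1367} = \left(\frac{1}{36} \cdot \frac{1}{1156} \cdot 1144^{2} + 3104\right) \frac{1}{1367} = \left(\frac{1}{36} \cdot \frac{1}{1156} \cdot 1308736 + 3104\right) \frac{1}{1367} = \left(\frac{81796}{2601} + 3104\right) \frac{1}{1367} = \frac{8155300}{2601} \cdot \frac{1}{1367} = \frac{8155300}{3555567}$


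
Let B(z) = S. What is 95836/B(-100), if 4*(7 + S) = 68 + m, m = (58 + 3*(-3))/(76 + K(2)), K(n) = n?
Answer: 29900832/3169 ≈ 9435.4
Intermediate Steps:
m = 49/78 (m = (58 + 3*(-3))/(76 + 2) = (58 - 9)/78 = 49*(1/78) = 49/78 ≈ 0.62821)
S = 3169/312 (S = -7 + (68 + 49/78)/4 = -7 + (¼)*(5353/78) = -7 + 5353/312 = 3169/312 ≈ 10.157)
B(z) = 3169/312
95836/B(-100) = 95836/(3169/312) = 95836*(312/3169) = 29900832/3169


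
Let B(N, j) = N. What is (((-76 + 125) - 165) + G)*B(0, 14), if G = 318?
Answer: 0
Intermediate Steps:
(((-76 + 125) - 165) + G)*B(0, 14) = (((-76 + 125) - 165) + 318)*0 = ((49 - 165) + 318)*0 = (-116 + 318)*0 = 202*0 = 0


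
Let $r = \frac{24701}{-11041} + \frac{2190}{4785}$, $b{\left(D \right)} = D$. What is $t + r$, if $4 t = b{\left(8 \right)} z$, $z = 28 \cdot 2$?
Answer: $\frac{388205215}{3522079} \approx 110.22$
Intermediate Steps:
$z = 56$
$t = 112$ ($t = \frac{8 \cdot 56}{4} = \frac{1}{4} \cdot 448 = 112$)
$r = - \frac{6267633}{3522079}$ ($r = 24701 \left(- \frac{1}{11041}\right) + 2190 \cdot \frac{1}{4785} = - \frac{24701}{11041} + \frac{146}{319} = - \frac{6267633}{3522079} \approx -1.7795$)
$t + r = 112 - \frac{6267633}{3522079} = \frac{388205215}{3522079}$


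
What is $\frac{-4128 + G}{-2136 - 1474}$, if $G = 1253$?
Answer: $\frac{575}{722} \approx 0.7964$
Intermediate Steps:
$\frac{-4128 + G}{-2136 - 1474} = \frac{-4128 + 1253}{-2136 - 1474} = - \frac{2875}{-3610} = \left(-2875\right) \left(- \frac{1}{3610}\right) = \frac{575}{722}$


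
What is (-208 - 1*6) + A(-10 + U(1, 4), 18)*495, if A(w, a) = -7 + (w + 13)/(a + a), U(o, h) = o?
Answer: -3624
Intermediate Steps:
A(w, a) = -7 + (13 + w)/(2*a) (A(w, a) = -7 + (13 + w)/((2*a)) = -7 + (13 + w)*(1/(2*a)) = -7 + (13 + w)/(2*a))
(-208 - 1*6) + A(-10 + U(1, 4), 18)*495 = (-208 - 1*6) + ((½)*(13 + (-10 + 1) - 14*18)/18)*495 = (-208 - 6) + ((½)*(1/18)*(13 - 9 - 252))*495 = -214 + ((½)*(1/18)*(-248))*495 = -214 - 62/9*495 = -214 - 3410 = -3624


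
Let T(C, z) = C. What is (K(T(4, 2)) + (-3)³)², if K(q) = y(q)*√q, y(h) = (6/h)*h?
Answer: 225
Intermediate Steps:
y(h) = 6
K(q) = 6*√q
(K(T(4, 2)) + (-3)³)² = (6*√4 + (-3)³)² = (6*2 - 27)² = (12 - 27)² = (-15)² = 225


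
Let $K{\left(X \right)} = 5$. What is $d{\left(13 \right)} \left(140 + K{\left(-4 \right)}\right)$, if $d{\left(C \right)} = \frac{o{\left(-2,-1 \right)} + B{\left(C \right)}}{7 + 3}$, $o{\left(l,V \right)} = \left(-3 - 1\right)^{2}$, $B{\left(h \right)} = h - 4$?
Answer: $\frac{725}{2} \approx 362.5$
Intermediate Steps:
$B{\left(h \right)} = -4 + h$ ($B{\left(h \right)} = h - 4 = -4 + h$)
$o{\left(l,V \right)} = 16$ ($o{\left(l,V \right)} = \left(-4\right)^{2} = 16$)
$d{\left(C \right)} = \frac{6}{5} + \frac{C}{10}$ ($d{\left(C \right)} = \frac{16 + \left(-4 + C\right)}{7 + 3} = \frac{12 + C}{10} = \left(12 + C\right) \frac{1}{10} = \frac{6}{5} + \frac{C}{10}$)
$d{\left(13 \right)} \left(140 + K{\left(-4 \right)}\right) = \left(\frac{6}{5} + \frac{1}{10} \cdot 13\right) \left(140 + 5\right) = \left(\frac{6}{5} + \frac{13}{10}\right) 145 = \frac{5}{2} \cdot 145 = \frac{725}{2}$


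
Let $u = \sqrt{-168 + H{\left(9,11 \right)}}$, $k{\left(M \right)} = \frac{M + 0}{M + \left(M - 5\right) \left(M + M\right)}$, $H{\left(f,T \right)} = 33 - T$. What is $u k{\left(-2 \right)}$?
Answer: $- \frac{i \sqrt{146}}{13} \approx - 0.92947 i$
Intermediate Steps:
$k{\left(M \right)} = \frac{M}{M + 2 M \left(-5 + M\right)}$ ($k{\left(M \right)} = \frac{M}{M + \left(-5 + M\right) 2 M} = \frac{M}{M + 2 M \left(-5 + M\right)}$)
$u = i \sqrt{146}$ ($u = \sqrt{-168 + \left(33 - 11\right)} = \sqrt{-168 + 22} = \sqrt{-146} = i \sqrt{146} \approx 12.083 i$)
$u k{\left(-2 \right)} = \frac{i \sqrt{146}}{-9 + 2 \left(-2\right)} = \frac{i \sqrt{146}}{-9 - 4} = \frac{i \sqrt{146}}{-13} = i \sqrt{146} \left(- \frac{1}{13}\right) = - \frac{i \sqrt{146}}{13}$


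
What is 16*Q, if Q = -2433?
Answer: -38928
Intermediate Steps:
16*Q = 16*(-2433) = -38928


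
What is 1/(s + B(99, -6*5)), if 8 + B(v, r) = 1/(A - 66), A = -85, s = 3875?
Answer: 151/583916 ≈ 0.00025860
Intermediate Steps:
B(v, r) = -1209/151 (B(v, r) = -8 + 1/(-85 - 66) = -8 + 1/(-151) = -8 - 1/151 = -1209/151)
1/(s + B(99, -6*5)) = 1/(3875 - 1209/151) = 1/(583916/151) = 151/583916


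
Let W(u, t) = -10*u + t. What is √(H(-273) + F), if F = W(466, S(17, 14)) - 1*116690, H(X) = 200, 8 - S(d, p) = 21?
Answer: I*√121163 ≈ 348.08*I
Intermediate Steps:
S(d, p) = -13 (S(d, p) = 8 - 1*21 = 8 - 21 = -13)
W(u, t) = t - 10*u
F = -121363 (F = (-13 - 10*466) - 1*116690 = (-13 - 4660) - 116690 = -4673 - 116690 = -121363)
√(H(-273) + F) = √(200 - 121363) = √(-121163) = I*√121163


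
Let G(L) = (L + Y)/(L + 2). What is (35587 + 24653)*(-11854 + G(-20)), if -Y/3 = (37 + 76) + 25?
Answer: -2137897520/3 ≈ -7.1263e+8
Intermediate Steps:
Y = -414 (Y = -3*((37 + 76) + 25) = -3*(113 + 25) = -3*138 = -414)
G(L) = (-414 + L)/(2 + L) (G(L) = (L - 414)/(L + 2) = (-414 + L)/(2 + L))
(35587 + 24653)*(-11854 + G(-20)) = (35587 + 24653)*(-11854 + (-414 - 20)/(2 - 20)) = 60240*(-11854 - 434/(-18)) = 60240*(-11854 - 1/18*(-434)) = 60240*(-11854 + 217/9) = 60240*(-106469/9) = -2137897520/3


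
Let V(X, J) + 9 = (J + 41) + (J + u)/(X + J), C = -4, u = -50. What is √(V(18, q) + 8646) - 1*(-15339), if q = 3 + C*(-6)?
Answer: 15339 + √1958510/15 ≈ 15432.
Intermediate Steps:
q = 27 (q = 3 - 4*(-6) = 3 + 24 = 27)
V(X, J) = 32 + J + (-50 + J)/(J + X) (V(X, J) = -9 + ((J + 41) + (J - 50)/(X + J)) = -9 + ((41 + J) + (-50 + J)/(J + X)) = -9 + (41 + J + (-50 + J)/(J + X)) = 32 + J + (-50 + J)/(J + X))
√(V(18, q) + 8646) - 1*(-15339) = √((-50 + 27² + 32*18 + 33*27 + 27*18)/(27 + 18) + 8646) - 1*(-15339) = √((-50 + 729 + 576 + 891 + 486)/45 + 8646) + 15339 = √((1/45)*2632 + 8646) + 15339 = √(2632/45 + 8646) + 15339 = √(391702/45) + 15339 = √1958510/15 + 15339 = 15339 + √1958510/15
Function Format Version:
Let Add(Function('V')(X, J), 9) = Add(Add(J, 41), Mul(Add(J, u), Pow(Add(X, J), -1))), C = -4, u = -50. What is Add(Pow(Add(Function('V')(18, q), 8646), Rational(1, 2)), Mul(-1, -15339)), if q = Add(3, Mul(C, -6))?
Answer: Add(15339, Mul(Rational(1, 15), Pow(1958510, Rational(1, 2)))) ≈ 15432.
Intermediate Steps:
q = 27 (q = Add(3, Mul(-4, -6)) = Add(3, 24) = 27)
Function('V')(X, J) = Add(32, J, Mul(Pow(Add(J, X), -1), Add(-50, J))) (Function('V')(X, J) = Add(-9, Add(Add(J, 41), Mul(Add(J, -50), Pow(Add(X, J), -1)))) = Add(-9, Add(Add(41, J), Mul(Add(-50, J), Pow(Add(J, X), -1)))) = Add(-9, Add(Add(41, J), Mul(Pow(Add(J, X), -1), Add(-50, J)))) = Add(-9, Add(41, J, Mul(Pow(Add(J, X), -1), Add(-50, J)))) = Add(32, J, Mul(Pow(Add(J, X), -1), Add(-50, J))))
Add(Pow(Add(Function('V')(18, q), 8646), Rational(1, 2)), Mul(-1, -15339)) = Add(Pow(Add(Mul(Pow(Add(27, 18), -1), Add(-50, Pow(27, 2), Mul(32, 18), Mul(33, 27), Mul(27, 18))), 8646), Rational(1, 2)), Mul(-1, -15339)) = Add(Pow(Add(Mul(Pow(45, -1), Add(-50, 729, 576, 891, 486)), 8646), Rational(1, 2)), 15339) = Add(Pow(Add(Mul(Rational(1, 45), 2632), 8646), Rational(1, 2)), 15339) = Add(Pow(Add(Rational(2632, 45), 8646), Rational(1, 2)), 15339) = Add(Pow(Rational(391702, 45), Rational(1, 2)), 15339) = Add(Mul(Rational(1, 15), Pow(1958510, Rational(1, 2))), 15339) = Add(15339, Mul(Rational(1, 15), Pow(1958510, Rational(1, 2))))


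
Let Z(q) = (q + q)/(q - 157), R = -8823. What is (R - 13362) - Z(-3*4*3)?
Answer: -4281777/193 ≈ -22185.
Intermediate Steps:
Z(q) = 2*q/(-157 + q) (Z(q) = (2*q)/(-157 + q) = 2*q/(-157 + q))
(R - 13362) - Z(-3*4*3) = (-8823 - 13362) - 2*-3*4*3/(-157 - 3*4*3) = -22185 - 2*(-12*3)/(-157 - 12*3) = -22185 - 2*(-36)/(-157 - 36) = -22185 - 2*(-36)/(-193) = -22185 - 2*(-36)*(-1)/193 = -22185 - 1*72/193 = -22185 - 72/193 = -4281777/193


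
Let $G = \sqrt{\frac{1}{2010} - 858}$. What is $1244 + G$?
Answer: $1244 + \frac{i \sqrt{3466403790}}{2010} \approx 1244.0 + 29.292 i$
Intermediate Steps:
$G = \frac{i \sqrt{3466403790}}{2010}$ ($G = \sqrt{\frac{1}{2010} - 858} = \sqrt{- \frac{1724579}{2010}} = \frac{i \sqrt{3466403790}}{2010} \approx 29.292 i$)
$1244 + G = 1244 + \frac{i \sqrt{3466403790}}{2010}$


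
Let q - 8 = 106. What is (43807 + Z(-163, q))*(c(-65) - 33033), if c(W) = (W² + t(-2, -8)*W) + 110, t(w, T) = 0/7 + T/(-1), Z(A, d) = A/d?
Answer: -72954935515/57 ≈ -1.2799e+9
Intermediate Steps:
q = 114 (q = 8 + 106 = 114)
t(w, T) = -T (t(w, T) = 0*(⅐) + T*(-1) = 0 - T = -T)
c(W) = 110 + W² + 8*W (c(W) = (W² + (-1*(-8))*W) + 110 = (W² + 8*W) + 110 = 110 + W² + 8*W)
(43807 + Z(-163, q))*(c(-65) - 33033) = (43807 - 163/114)*((110 + (-65)² + 8*(-65)) - 33033) = (43807 - 163*1/114)*((110 + 4225 - 520) - 33033) = (43807 - 163/114)*(3815 - 33033) = (4993835/114)*(-29218) = -72954935515/57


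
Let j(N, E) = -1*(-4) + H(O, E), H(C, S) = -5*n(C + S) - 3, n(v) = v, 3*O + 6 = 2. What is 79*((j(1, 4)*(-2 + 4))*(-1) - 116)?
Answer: -21646/3 ≈ -7215.3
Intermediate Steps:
O = -4/3 (O = -2 + (⅓)*2 = -2 + ⅔ = -4/3 ≈ -1.3333)
H(C, S) = -3 - 5*C - 5*S (H(C, S) = -5*(C + S) - 3 = (-5*C - 5*S) - 3 = -3 - 5*C - 5*S)
j(N, E) = 23/3 - 5*E (j(N, E) = -1*(-4) + (-3 - 5*(-4/3) - 5*E) = 4 + (-3 + 20/3 - 5*E) = 4 + (11/3 - 5*E) = 23/3 - 5*E)
79*((j(1, 4)*(-2 + 4))*(-1) - 116) = 79*(((23/3 - 5*4)*(-2 + 4))*(-1) - 116) = 79*(((23/3 - 20)*2)*(-1) - 116) = 79*(-37/3*2*(-1) - 116) = 79*(-74/3*(-1) - 116) = 79*(74/3 - 116) = 79*(-274/3) = -21646/3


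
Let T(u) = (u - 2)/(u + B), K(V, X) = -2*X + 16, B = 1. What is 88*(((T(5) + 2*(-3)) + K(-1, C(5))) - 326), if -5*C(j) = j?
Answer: -27588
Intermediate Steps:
C(j) = -j/5
K(V, X) = 16 - 2*X
T(u) = (-2 + u)/(1 + u) (T(u) = (u - 2)/(u + 1) = (-2 + u)/(1 + u))
88*(((T(5) + 2*(-3)) + K(-1, C(5))) - 326) = 88*((((-2 + 5)/(1 + 5) + 2*(-3)) + (16 - (-2)*5/5)) - 326) = 88*(((3/6 - 6) + (16 - 2*(-1))) - 326) = 88*((((⅙)*3 - 6) + (16 + 2)) - 326) = 88*(((½ - 6) + 18) - 326) = 88*((-11/2 + 18) - 326) = 88*(25/2 - 326) = 88*(-627/2) = -27588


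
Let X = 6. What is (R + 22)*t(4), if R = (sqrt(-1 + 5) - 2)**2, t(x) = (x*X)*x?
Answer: 2112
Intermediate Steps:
t(x) = 6*x**2 (t(x) = (x*6)*x = (6*x)*x = 6*x**2)
R = 0 (R = (sqrt(4) - 2)**2 = (2 - 2)**2 = 0**2 = 0)
(R + 22)*t(4) = (0 + 22)*(6*4**2) = 22*(6*16) = 22*96 = 2112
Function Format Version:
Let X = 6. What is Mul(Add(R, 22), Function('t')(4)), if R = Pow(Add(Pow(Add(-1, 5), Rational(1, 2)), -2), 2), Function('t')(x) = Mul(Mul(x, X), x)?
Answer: 2112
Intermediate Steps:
Function('t')(x) = Mul(6, Pow(x, 2)) (Function('t')(x) = Mul(Mul(x, 6), x) = Mul(Mul(6, x), x) = Mul(6, Pow(x, 2)))
R = 0 (R = Pow(Add(Pow(4, Rational(1, 2)), -2), 2) = Pow(Add(2, -2), 2) = Pow(0, 2) = 0)
Mul(Add(R, 22), Function('t')(4)) = Mul(Add(0, 22), Mul(6, Pow(4, 2))) = Mul(22, Mul(6, 16)) = Mul(22, 96) = 2112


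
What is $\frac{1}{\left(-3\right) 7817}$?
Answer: $- \frac{1}{23451} \approx -4.2642 \cdot 10^{-5}$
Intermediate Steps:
$\frac{1}{\left(-3\right) 7817} = \frac{1}{-23451} = - \frac{1}{23451}$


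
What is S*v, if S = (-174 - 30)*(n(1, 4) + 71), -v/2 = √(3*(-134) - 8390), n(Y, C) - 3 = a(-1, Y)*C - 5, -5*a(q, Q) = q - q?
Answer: 56304*I*√2198 ≈ 2.6397e+6*I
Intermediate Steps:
a(q, Q) = 0 (a(q, Q) = -(q - q)/5 = -⅕*0 = 0)
n(Y, C) = -2 (n(Y, C) = 3 + (0*C - 5) = 3 + (0 - 5) = 3 - 5 = -2)
v = -4*I*√2198 (v = -2*√(3*(-134) - 8390) = -2*√(-402 - 8390) = -4*I*√2198 ≈ -187.53*I)
S = -14076 (S = (-174 - 30)*(-2 + 71) = -204*69 = -14076)
S*v = -(-56304)*I*√2198 = 56304*I*√2198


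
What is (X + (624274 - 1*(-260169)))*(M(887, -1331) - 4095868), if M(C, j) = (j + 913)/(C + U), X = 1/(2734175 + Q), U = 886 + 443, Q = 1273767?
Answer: -16087072143902422577571/4440799736 ≈ -3.6226e+12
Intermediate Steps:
U = 1329
X = 1/4007942 (X = 1/(2734175 + 1273767) = 1/4007942 ≈ 2.4950e-7)
M(C, j) = (913 + j)/(1329 + C) (M(C, j) = (j + 913)/(C + 1329) = (913 + j)/(1329 + C))
(X + (624274 - 1*(-260169)))*(M(887, -1331) - 4095868) = (1/4007942 + (624274 - 1*(-260169)))*((913 - 1331)/(1329 + 887) - 4095868) = (1/4007942 + (624274 + 260169))*(-418/2216 - 4095868) = (1/4007942 + 884443)*((1/2216)*(-418) - 4095868) = 3544796246307*(-209/1108 - 4095868)/4007942 = (3544796246307/4007942)*(-4538221953/1108) = -16087072143902422577571/4440799736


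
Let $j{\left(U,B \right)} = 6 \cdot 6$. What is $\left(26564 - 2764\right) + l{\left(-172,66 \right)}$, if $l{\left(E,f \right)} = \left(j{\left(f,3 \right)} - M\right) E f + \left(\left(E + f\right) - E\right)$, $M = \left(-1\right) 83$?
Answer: $-1327022$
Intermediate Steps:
$j{\left(U,B \right)} = 36$
$M = -83$
$l{\left(E,f \right)} = f + 119 E f$ ($l{\left(E,f \right)} = \left(36 - -83\right) E f + \left(\left(E + f\right) - E\right) = \left(36 + 83\right) E f + f = 119 E f + f = f + 119 E f$)
$\left(26564 - 2764\right) + l{\left(-172,66 \right)} = \left(26564 - 2764\right) + 66 \left(1 + 119 \left(-172\right)\right) = 23800 + 66 \left(1 - 20468\right) = 23800 + 66 \left(-20467\right) = 23800 - 1350822 = -1327022$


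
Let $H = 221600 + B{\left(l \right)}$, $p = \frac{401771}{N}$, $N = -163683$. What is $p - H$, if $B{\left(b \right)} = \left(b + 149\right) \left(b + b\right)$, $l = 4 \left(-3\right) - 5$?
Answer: $- \frac{35537945267}{163683} \approx -2.1711 \cdot 10^{5}$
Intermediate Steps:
$l = -17$ ($l = -12 - 5 = -17$)
$B{\left(b \right)} = 2 b \left(149 + b\right)$ ($B{\left(b \right)} = \left(149 + b\right) 2 b = 2 b \left(149 + b\right)$)
$p = - \frac{401771}{163683}$ ($p = \frac{401771}{-163683} = 401771 \left(- \frac{1}{163683}\right) = - \frac{401771}{163683} \approx -2.4546$)
$H = 217112$ ($H = 221600 + 2 \left(-17\right) \left(149 - 17\right) = 221600 + 2 \left(-17\right) 132 = 221600 - 4488 = 217112$)
$p - H = - \frac{401771}{163683} - 217112 = - \frac{35537945267}{163683}$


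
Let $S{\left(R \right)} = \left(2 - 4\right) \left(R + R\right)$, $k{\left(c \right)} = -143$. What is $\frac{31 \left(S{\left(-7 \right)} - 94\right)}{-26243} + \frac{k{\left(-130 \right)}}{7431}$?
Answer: $\frac{11451077}{195011733} \approx 0.05872$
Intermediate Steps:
$S{\left(R \right)} = - 4 R$ ($S{\left(R \right)} = - 2 \cdot 2 R = - 4 R$)
$\frac{31 \left(S{\left(-7 \right)} - 94\right)}{-26243} + \frac{k{\left(-130 \right)}}{7431} = \frac{31 \left(\left(-4\right) \left(-7\right) - 94\right)}{-26243} - \frac{143}{7431} = 31 \left(28 - 94\right) \left(- \frac{1}{26243}\right) - \frac{143}{7431} = 31 \left(-66\right) \left(- \frac{1}{26243}\right) - \frac{143}{7431} = \left(-2046\right) \left(- \frac{1}{26243}\right) - \frac{143}{7431} = \frac{2046}{26243} - \frac{143}{7431} = \frac{11451077}{195011733}$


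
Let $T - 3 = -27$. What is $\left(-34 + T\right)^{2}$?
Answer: $3364$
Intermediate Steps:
$T = -24$ ($T = 3 - 27 = -24$)
$\left(-34 + T\right)^{2} = \left(-34 - 24\right)^{2} = \left(-58\right)^{2} = 3364$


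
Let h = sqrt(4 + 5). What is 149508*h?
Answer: 448524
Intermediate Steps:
h = 3 (h = sqrt(9) = 3)
149508*h = 149508*3 = 448524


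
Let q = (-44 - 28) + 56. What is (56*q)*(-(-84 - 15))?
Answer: -88704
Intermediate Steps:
q = -16 (q = -72 + 56 = -16)
(56*q)*(-(-84 - 15)) = (56*(-16))*(-(-84 - 15)) = -(-896)*(-99) = -896*99 = -88704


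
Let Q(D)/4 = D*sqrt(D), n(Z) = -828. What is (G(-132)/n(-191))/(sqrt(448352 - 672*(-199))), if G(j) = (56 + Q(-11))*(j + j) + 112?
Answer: sqrt(9095)*(917 - 726*I*sqrt(11))/3765330 ≈ 0.023226 - 0.060986*I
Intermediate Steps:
Q(D) = 4*D**(3/2) (Q(D) = 4*(D*sqrt(D)) = 4*D**(3/2))
G(j) = 112 + 2*j*(56 - 44*I*sqrt(11)) (G(j) = (56 + 4*(-11)**(3/2))*(j + j) + 112 = (56 + 4*(-11*I*sqrt(11)))*(2*j) + 112 = (56 - 44*I*sqrt(11))*(2*j) + 112 = 2*j*(56 - 44*I*sqrt(11)) + 112 = 112 + 2*j*(56 - 44*I*sqrt(11)))
(G(-132)/n(-191))/(sqrt(448352 - 672*(-199))) = ((112 + 112*(-132) - 88*I*(-132)*sqrt(11))/(-828))/(sqrt(448352 - 672*(-199))) = ((112 - 14784 + 11616*I*sqrt(11))*(-1/828))/(sqrt(448352 + 133728)) = ((-14672 + 11616*I*sqrt(11))*(-1/828))/(sqrt(582080)) = (3668/207 - 968*I*sqrt(11)/69)/((8*sqrt(9095))) = (3668/207 - 968*I*sqrt(11)/69)*(sqrt(9095)/72760) = sqrt(9095)*(3668/207 - 968*I*sqrt(11)/69)/72760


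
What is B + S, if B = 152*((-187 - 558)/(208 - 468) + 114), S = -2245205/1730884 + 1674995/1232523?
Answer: 492648699813671177/27733606424316 ≈ 17764.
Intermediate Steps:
S = 131955243365/2133354340332 (S = -2245205*1/1730884 + 1674995*(1/1232523) = -2245205/1730884 + 1674995/1232523 = 131955243365/2133354340332 ≈ 0.061853)
B = 230926/13 (B = 152*(-745/(-260) + 114) = 152*(-745*(-1/260) + 114) = 152*(149/52 + 114) = 152*(6077/52) = 230926/13 ≈ 17764.)
B + S = 230926/13 + 131955243365/2133354340332 = 492648699813671177/27733606424316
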